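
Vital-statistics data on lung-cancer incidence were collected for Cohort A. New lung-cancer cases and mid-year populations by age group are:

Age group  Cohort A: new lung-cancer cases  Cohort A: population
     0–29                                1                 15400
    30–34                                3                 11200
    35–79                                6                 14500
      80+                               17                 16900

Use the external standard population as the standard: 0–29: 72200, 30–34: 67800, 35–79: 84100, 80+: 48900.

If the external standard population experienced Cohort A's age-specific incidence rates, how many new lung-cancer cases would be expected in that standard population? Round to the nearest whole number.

107

Age-specific rates per 100000 for Cohort A: 6.49, 26.79, 41.38, 100.59.
Expected new lung-cancer cases = Σ (standard pop × age-specific rate ÷ 100000)
= 72200×6.49/100000 + 67800×26.79/100000 + 84100×41.38/100000 + 48900×100.59/100000
= 4.69 + 18.16 + 34.80 + 49.19 = 106.84.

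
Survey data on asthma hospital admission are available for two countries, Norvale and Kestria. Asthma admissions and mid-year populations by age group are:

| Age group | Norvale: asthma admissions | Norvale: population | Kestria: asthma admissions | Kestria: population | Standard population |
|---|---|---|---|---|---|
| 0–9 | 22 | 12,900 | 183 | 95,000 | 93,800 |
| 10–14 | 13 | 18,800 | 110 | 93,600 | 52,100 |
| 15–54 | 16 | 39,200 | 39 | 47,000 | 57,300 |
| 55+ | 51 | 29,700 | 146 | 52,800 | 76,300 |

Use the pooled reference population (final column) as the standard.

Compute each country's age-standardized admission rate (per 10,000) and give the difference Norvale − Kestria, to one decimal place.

Age-specific rates per 10,000 for Norvale: 17.05, 6.91, 4.08, 17.17.
For Kestria: 19.26, 11.75, 8.30, 27.65.
Standard total = 279,500; weights = 0.3356, 0.1864, 0.2050, 0.2730.
Norvale: 0.3356×17.05 + 0.1864×6.91 + 0.2050×4.08 + 0.2730×17.17 = 12.5368 per 10,000.
Kestria: 0.3356×19.26 + 0.1864×11.75 + 0.2050×8.30 + 0.2730×27.65 = 17.9050 per 10,000.
Difference = 12.5368 − 17.9050 = -5.3682.

-5.4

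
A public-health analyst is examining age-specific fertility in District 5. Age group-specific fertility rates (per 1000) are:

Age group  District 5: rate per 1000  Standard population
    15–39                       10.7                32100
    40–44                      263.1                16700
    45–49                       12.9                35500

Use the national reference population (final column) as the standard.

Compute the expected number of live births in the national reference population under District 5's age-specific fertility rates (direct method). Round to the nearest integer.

Expected live births = Σ (standard pop × age-specific rate ÷ 1000)
= 32100×10.7/1000 + 16700×263.1/1000 + 35500×12.9/1000
= 343.47 + 4393.77 + 457.95 = 5195.19.

5195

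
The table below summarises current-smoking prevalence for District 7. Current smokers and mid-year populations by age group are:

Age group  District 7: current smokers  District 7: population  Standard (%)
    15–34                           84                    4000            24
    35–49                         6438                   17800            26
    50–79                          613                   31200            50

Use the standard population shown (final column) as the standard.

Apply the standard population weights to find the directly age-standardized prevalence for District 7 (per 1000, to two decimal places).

Age-specific rates per 1000 for District 7: 21.000, 361.685, 19.647.
Standard weights: 0.24, 0.26, 0.50.
Standardized rate: 0.2400×21.000 + 0.2600×361.685 + 0.5000×19.647 = 108.9019 per 1000.

108.90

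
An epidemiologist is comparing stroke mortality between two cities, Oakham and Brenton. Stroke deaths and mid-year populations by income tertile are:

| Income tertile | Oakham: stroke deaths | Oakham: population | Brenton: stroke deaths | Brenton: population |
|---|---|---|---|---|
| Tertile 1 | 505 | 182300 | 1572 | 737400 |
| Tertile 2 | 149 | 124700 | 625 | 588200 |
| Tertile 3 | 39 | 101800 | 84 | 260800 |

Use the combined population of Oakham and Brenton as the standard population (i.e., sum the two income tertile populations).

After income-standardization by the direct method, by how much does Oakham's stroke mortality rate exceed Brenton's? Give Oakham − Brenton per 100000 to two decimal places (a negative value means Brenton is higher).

35.26

Income-specific rates per 100000 for Oakham: 277.02, 119.49, 38.31.
For Brenton: 213.18, 106.26, 32.21.
Combined standard total = 1995200; weights = 0.4610, 0.3573, 0.1817.
Oakham: 0.4610×277.02 + 0.3573×119.49 + 0.1817×38.31 = 177.3481 per 100000.
Brenton: 0.4610×213.18 + 0.3573×106.26 + 0.1817×32.21 = 142.0870 per 100000.
Difference = 177.3481 − 142.0870 = 35.2611.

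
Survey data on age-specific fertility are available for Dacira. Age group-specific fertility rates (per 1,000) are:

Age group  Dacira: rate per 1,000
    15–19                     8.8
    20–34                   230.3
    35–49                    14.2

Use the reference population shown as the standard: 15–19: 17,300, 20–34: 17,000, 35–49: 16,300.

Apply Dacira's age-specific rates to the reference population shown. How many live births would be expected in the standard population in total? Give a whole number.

4299

Expected live births = Σ (standard pop × age-specific rate ÷ 1,000)
= 17,300×8.8/1,000 + 17,000×230.3/1,000 + 16,300×14.2/1,000
= 152.24 + 3915.10 + 231.46 = 4298.80.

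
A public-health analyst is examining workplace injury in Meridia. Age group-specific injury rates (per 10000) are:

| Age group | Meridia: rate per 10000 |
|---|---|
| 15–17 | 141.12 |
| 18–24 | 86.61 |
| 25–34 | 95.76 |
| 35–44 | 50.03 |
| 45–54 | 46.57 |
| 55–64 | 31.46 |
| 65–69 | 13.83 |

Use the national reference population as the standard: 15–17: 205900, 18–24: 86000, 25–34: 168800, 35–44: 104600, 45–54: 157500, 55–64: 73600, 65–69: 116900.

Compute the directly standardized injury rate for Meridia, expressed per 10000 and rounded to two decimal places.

Standard total = 913300; weights = 0.2254, 0.0942, 0.1848, 0.1145, 0.1725, 0.0806, 0.1280.
Standardized rate: 0.2254×141.12 + 0.0942×86.61 + 0.1848×95.76 + 0.1145×50.03 + 0.1725×46.57 + 0.0806×31.46 + 0.1280×13.83 = 75.7357 per 10000.

75.74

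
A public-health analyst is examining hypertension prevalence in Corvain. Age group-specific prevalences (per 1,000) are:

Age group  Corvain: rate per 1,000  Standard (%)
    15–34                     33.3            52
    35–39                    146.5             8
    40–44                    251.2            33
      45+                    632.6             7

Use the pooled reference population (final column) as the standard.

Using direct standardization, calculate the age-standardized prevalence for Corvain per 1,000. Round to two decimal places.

156.21

Standard weights: 0.52, 0.08, 0.33, 0.07.
Standardized rate: 0.5200×33.3 + 0.0800×146.5 + 0.3300×251.2 + 0.0700×632.6 = 156.2140 per 1,000.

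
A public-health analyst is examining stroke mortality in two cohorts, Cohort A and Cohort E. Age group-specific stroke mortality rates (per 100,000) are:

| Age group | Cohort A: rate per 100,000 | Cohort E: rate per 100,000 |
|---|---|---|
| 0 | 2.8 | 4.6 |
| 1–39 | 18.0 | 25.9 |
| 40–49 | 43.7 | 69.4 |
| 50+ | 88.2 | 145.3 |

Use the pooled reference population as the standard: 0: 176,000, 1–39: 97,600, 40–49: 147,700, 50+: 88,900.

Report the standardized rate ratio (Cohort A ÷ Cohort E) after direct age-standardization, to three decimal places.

Standard total = 510,200; weights = 0.3450, 0.1913, 0.2895, 0.1742.
Cohort A: 0.3450×2.8 + 0.1913×18.0 + 0.2895×43.7 + 0.1742×88.2 = 32.4286 per 100,000.
Cohort E: 0.3450×4.6 + 0.1913×25.9 + 0.2895×69.4 + 0.1742×145.3 = 51.9502 per 100,000.
Ratio = 32.4286 ÷ 51.9502 = 0.62422.

0.624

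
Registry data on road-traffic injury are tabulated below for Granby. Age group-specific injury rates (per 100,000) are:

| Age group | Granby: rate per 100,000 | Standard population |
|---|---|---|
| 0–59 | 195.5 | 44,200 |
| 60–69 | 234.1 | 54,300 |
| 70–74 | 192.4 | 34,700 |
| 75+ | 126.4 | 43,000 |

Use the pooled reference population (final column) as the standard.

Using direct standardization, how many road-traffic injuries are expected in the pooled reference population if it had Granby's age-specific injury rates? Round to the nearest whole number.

Expected road-traffic injuries = Σ (standard pop × age-specific rate ÷ 100,000)
= 44,200×195.5/100,000 + 54,300×234.1/100,000 + 34,700×192.4/100,000 + 43,000×126.4/100,000
= 86.41 + 127.12 + 66.76 + 54.35 = 334.64.

335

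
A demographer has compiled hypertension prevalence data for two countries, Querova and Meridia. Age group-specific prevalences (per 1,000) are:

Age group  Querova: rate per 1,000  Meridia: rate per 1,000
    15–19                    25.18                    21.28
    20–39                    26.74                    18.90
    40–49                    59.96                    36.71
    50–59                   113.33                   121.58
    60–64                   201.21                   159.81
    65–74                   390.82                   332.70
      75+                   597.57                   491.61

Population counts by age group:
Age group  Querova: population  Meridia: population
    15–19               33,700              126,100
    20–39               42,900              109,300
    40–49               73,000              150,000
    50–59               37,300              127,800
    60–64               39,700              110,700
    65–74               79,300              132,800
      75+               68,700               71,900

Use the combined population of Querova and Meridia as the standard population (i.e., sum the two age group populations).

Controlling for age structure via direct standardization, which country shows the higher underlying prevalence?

Querova

Combined standard total = 1,203,200; weights = 0.1328, 0.1265, 0.1853, 0.1372, 0.1250, 0.1763, 0.1169.
Querova: 0.1328×25.18 + 0.1265×26.74 + 0.1853×59.96 + 0.1372×113.33 + 0.1250×201.21 + 0.1763×390.82 + 0.1169×597.57 = 197.2645 per 1,000.
Meridia: 0.1328×21.28 + 0.1265×18.90 + 0.1853×36.71 + 0.1372×121.58 + 0.1250×159.81 + 0.1763×332.70 + 0.1169×491.61 = 164.7754 per 1,000.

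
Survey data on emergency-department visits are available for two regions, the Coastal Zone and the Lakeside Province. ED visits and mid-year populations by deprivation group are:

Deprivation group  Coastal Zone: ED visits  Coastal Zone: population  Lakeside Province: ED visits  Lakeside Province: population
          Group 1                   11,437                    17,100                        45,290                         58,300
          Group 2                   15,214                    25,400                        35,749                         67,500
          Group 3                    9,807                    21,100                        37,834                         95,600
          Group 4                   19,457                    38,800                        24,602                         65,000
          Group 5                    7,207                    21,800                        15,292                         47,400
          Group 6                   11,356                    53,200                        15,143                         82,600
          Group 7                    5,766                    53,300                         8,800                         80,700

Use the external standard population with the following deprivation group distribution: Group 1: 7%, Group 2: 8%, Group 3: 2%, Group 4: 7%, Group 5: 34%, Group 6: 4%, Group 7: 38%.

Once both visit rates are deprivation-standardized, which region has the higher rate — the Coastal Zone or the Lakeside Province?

Deprivation-specific rates per 1,000 for the Coastal Zone: 668.830, 598.976, 464.787, 501.469, 330.596, 213.459, 108.180.
For the Lakeside Province: 776.844, 529.615, 395.753, 378.492, 322.616, 183.329, 109.046.
Standard weights: 0.07, 0.08, 0.02, 0.07, 0.34, 0.04, 0.38.
The Coastal Zone: 0.0700×668.830 + 0.0800×598.976 + 0.0200×464.787 + 0.0700×501.469 + 0.3400×330.596 + 0.0400×213.459 + 0.3800×108.180 = 301.1843 per 1,000.
The Lakeside Province: 0.0700×776.844 + 0.0800×529.615 + 0.0200×395.753 + 0.0700×378.492 + 0.3400×322.616 + 0.0400×183.329 + 0.3800×109.046 = 289.6178 per 1,000.
The crude rates (347.83 vs 367.55) would put the Lakeside Province higher, but that reflects its deprivation composition; once standardized to a common deprivation structure, the Coastal Zone has the higher underlying rate.

Coastal Zone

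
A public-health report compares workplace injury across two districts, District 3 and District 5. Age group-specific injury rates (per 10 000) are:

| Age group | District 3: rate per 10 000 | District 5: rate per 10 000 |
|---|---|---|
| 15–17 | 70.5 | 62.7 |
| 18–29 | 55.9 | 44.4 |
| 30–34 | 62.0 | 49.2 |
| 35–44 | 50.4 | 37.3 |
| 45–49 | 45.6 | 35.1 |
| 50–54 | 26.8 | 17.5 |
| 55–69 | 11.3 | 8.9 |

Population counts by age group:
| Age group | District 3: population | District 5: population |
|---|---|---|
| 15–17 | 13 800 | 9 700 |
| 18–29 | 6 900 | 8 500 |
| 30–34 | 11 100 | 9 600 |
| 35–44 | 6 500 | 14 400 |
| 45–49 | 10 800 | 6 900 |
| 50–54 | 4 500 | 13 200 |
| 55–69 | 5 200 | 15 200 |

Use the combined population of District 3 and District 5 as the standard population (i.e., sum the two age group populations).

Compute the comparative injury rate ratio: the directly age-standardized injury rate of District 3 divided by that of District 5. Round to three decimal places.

1.256

Combined standard total = 136 300; weights = 0.1724, 0.1130, 0.1519, 0.1533, 0.1299, 0.1299, 0.1497.
District 3: 0.1724×70.5 + 0.1130×55.9 + 0.1519×62.0 + 0.1533×50.4 + 0.1299×45.6 + 0.1299×26.8 + 0.1497×11.3 = 46.7085 per 10 000.
District 5: 0.1724×62.7 + 0.1130×44.4 + 0.1519×49.2 + 0.1533×37.3 + 0.1299×35.1 + 0.1299×17.5 + 0.1497×8.9 = 37.1812 per 10 000.
Ratio = 46.7085 ÷ 37.1812 = 1.25624.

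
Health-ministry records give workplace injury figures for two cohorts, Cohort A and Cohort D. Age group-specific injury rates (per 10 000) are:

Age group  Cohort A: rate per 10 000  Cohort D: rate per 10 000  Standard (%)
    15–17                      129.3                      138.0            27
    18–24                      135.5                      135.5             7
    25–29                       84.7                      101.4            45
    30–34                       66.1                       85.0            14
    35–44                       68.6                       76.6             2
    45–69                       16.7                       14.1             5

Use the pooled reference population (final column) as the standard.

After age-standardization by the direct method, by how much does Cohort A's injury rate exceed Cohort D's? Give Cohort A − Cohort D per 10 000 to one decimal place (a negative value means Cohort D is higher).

-12.5

Standard weights: 0.27, 0.07, 0.45, 0.14, 0.02, 0.05.
Cohort A: 0.2700×129.3 + 0.0700×135.5 + 0.4500×84.7 + 0.1400×66.1 + 0.0200×68.6 + 0.0500×16.7 = 93.9720 per 10 000.
Cohort D: 0.2700×138.0 + 0.0700×135.5 + 0.4500×101.4 + 0.1400×85.0 + 0.0200×76.6 + 0.0500×14.1 = 106.5120 per 10 000.
Difference = 93.9720 − 106.5120 = -12.5400.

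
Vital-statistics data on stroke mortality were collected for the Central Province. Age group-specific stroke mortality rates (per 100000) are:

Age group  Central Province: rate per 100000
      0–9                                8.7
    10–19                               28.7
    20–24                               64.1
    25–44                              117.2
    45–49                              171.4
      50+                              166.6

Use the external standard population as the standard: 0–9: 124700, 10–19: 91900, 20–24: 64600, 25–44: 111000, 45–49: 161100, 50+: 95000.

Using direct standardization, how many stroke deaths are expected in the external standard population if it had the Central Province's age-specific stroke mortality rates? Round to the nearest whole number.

643

Expected stroke deaths = Σ (standard pop × age-specific rate ÷ 100000)
= 124700×8.7/100000 + 91900×28.7/100000 + 64600×64.1/100000 + 111000×117.2/100000 + 161100×171.4/100000 + 95000×166.6/100000
= 10.85 + 26.38 + 41.41 + 130.09 + 276.13 + 158.27 = 643.12.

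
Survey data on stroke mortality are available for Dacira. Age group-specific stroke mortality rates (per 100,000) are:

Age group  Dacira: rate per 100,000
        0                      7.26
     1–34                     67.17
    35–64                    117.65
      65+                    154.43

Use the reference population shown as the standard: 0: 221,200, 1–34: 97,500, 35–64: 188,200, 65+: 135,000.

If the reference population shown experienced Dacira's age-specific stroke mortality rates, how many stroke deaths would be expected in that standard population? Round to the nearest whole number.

511

Expected stroke deaths = Σ (standard pop × age-specific rate ÷ 100,000)
= 221,200×7.26/100,000 + 97,500×67.17/100,000 + 188,200×117.65/100,000 + 135,000×154.43/100,000
= 16.06 + 65.49 + 221.42 + 208.48 = 511.45.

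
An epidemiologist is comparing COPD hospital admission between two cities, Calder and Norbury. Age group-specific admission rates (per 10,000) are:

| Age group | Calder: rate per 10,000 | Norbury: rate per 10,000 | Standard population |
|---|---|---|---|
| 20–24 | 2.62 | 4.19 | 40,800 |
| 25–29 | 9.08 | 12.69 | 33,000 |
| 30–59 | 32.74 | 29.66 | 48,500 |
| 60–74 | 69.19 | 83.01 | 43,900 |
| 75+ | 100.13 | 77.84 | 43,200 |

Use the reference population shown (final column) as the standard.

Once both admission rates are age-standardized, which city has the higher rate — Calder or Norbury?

Calder

Standard total = 209,400; weights = 0.1948, 0.1576, 0.2316, 0.2096, 0.2063.
Calder: 0.1948×2.62 + 0.1576×9.08 + 0.2316×32.74 + 0.2096×69.19 + 0.2063×100.13 = 44.6871 per 10,000.
Norbury: 0.1948×4.19 + 0.1576×12.69 + 0.2316×29.66 + 0.2096×83.01 + 0.2063×77.84 = 43.1474 per 10,000.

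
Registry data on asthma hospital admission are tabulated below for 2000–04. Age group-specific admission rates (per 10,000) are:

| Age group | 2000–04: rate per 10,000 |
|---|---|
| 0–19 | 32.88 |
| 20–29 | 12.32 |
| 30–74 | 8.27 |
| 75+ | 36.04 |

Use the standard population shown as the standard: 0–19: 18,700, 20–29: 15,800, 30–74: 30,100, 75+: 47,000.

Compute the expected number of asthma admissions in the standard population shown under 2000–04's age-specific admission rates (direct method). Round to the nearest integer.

Expected asthma admissions = Σ (standard pop × age-specific rate ÷ 10,000)
= 18,700×32.88/10,000 + 15,800×12.32/10,000 + 30,100×8.27/10,000 + 47,000×36.04/10,000
= 61.49 + 19.47 + 24.89 + 169.39 = 275.23.

275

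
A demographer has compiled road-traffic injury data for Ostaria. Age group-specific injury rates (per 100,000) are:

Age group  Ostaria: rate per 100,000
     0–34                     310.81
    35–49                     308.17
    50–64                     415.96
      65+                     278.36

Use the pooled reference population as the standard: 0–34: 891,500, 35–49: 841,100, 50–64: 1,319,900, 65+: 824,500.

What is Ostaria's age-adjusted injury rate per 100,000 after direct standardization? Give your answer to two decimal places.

339.13

Standard total = 3,877,000; weights = 0.2299, 0.2169, 0.3404, 0.2127.
Standardized rate: 0.2299×310.81 + 0.2169×308.17 + 0.3404×415.96 + 0.2127×278.36 = 339.1340 per 100,000.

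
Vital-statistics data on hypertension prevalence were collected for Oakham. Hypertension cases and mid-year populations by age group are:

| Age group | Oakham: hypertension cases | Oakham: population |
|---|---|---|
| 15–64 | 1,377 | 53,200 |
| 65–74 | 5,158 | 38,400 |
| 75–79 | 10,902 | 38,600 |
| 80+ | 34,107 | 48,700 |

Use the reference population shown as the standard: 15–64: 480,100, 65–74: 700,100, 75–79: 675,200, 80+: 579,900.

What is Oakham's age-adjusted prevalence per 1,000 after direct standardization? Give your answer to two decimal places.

288.79

Age-specific rates per 1,000 for Oakham: 25.883, 134.323, 282.435, 700.349.
Standard total = 2,435,300; weights = 0.1971, 0.2875, 0.2773, 0.2381.
Standardized rate: 0.1971×25.883 + 0.2875×134.323 + 0.2773×282.435 + 0.2381×700.349 = 288.7935 per 1,000.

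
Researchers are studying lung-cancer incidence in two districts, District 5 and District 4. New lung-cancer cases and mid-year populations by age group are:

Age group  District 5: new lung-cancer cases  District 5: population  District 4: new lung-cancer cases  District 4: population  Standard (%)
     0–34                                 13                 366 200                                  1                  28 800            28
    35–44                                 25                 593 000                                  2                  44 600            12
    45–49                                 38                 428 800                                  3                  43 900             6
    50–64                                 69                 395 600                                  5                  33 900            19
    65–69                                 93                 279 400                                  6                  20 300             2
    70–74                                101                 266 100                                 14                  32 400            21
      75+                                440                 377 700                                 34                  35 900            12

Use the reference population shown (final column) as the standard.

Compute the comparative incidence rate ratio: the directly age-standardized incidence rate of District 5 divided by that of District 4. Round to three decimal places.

Age-specific rates per 100 000 for District 5: 3.55, 4.22, 8.86, 17.44, 33.29, 37.96, 116.49.
For District 4: 3.47, 4.48, 6.83, 14.75, 29.56, 43.21, 94.71.
Standard weights: 0.28, 0.12, 0.06, 0.19, 0.02, 0.21, 0.12.
District 5: 0.2800×3.55 + 0.1200×4.22 + 0.0600×8.86 + 0.1900×17.44 + 0.0200×33.29 + 0.2100×37.96 + 0.1200×116.49 = 27.9613 per 100 000.
District 4: 0.2800×3.47 + 0.1200×4.48 + 0.0600×6.83 + 0.1900×14.75 + 0.0200×29.56 + 0.2100×43.21 + 0.1200×94.71 = 25.7528 per 100 000.
Ratio = 27.9613 ÷ 25.7528 = 1.08576.

1.086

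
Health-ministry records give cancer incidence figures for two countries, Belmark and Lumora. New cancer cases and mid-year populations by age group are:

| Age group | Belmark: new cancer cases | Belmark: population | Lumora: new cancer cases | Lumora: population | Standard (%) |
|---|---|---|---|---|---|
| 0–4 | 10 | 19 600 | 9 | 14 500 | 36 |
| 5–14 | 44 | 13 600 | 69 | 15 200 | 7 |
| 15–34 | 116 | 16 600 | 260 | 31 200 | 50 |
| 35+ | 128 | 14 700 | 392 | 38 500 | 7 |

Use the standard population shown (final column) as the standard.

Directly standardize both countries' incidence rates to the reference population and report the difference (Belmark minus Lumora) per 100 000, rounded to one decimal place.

-90.7

Age-specific rates per 100 000 for Belmark: 51.02, 323.53, 698.80, 870.75.
For Lumora: 62.07, 453.95, 833.33, 1018.18.
Standard weights: 0.36, 0.07, 0.50, 0.07.
Belmark: 0.3600×51.02 + 0.0700×323.53 + 0.5000×698.80 + 0.0700×870.75 = 451.3644 per 100 000.
Lumora: 0.3600×62.07 + 0.0700×453.95 + 0.5000×833.33 + 0.0700×1018.18 = 542.0605 per 100 000.
Difference = 451.3644 − 542.0605 = -90.6962.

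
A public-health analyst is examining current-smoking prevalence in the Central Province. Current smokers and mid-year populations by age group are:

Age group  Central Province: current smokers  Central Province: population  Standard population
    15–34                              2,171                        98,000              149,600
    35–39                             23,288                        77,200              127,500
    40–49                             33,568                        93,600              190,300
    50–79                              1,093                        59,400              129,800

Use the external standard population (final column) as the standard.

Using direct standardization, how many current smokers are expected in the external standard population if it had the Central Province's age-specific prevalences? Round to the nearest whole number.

112412

Age-specific rates per 1,000 for the Central Province: 22.153, 301.658, 358.632, 18.401.
Expected current smokers = Σ (standard pop × age-specific rate ÷ 1,000)
= 149,600×22.153/1,000 + 127,500×301.658/1,000 + 190,300×358.632/1,000 + 129,800×18.401/1,000
= 3314.10 + 38461.40 + 68247.76 + 2388.41 = 112411.67.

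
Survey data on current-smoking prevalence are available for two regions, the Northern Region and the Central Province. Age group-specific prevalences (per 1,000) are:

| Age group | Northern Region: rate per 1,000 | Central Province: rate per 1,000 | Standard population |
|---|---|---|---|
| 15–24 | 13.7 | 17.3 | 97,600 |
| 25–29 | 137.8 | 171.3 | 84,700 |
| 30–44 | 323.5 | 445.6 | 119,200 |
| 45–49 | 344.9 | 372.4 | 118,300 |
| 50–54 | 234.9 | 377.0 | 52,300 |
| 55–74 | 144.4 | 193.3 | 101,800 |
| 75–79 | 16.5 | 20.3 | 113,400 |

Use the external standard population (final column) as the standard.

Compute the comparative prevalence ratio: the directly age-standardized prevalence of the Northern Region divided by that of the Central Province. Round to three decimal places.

Standard total = 687,300; weights = 0.1420, 0.1232, 0.1734, 0.1721, 0.0761, 0.1481, 0.1650.
The Northern Region: 0.1420×13.7 + 0.1232×137.8 + 0.1734×323.5 + 0.1721×344.9 + 0.0761×234.9 + 0.1481×144.4 + 0.1650×16.5 = 176.3829 per 1,000.
The Central Province: 0.1420×17.3 + 0.1232×171.3 + 0.1734×445.6 + 0.1721×372.4 + 0.0761×377.0 + 0.1481×193.3 + 0.1650×20.3 = 225.6149 per 1,000.
Ratio = 176.3829 ÷ 225.6149 = 0.78179.

0.782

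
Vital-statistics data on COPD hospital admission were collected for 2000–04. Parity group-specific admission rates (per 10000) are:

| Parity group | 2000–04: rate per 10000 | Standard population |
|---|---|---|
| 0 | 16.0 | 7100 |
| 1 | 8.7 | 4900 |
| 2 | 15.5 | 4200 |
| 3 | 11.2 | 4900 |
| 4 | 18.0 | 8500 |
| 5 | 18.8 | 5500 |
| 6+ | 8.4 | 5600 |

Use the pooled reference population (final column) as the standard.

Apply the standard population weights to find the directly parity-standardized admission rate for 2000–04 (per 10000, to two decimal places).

14.24

Standard total = 40700; weights = 0.1744, 0.1204, 0.1032, 0.1204, 0.2088, 0.1351, 0.1376.
Standardized rate: 0.1744×16.0 + 0.1204×8.7 + 0.1032×15.5 + 0.1204×11.2 + 0.2088×18.0 + 0.1351×18.8 + 0.1376×8.4 = 14.2420 per 10000.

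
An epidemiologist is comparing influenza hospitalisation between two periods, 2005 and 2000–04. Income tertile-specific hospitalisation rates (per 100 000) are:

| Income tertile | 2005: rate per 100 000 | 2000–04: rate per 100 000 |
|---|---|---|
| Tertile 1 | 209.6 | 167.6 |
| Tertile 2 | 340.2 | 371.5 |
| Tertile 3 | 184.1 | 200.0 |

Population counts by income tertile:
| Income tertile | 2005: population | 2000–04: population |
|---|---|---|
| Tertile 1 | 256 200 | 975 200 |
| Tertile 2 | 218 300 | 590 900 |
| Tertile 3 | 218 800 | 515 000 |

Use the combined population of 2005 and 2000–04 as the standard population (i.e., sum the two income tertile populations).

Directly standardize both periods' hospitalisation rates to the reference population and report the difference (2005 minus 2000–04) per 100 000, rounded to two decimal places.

5.31

Combined standard total = 2 774 400; weights = 0.4438, 0.2917, 0.2645.
2005: 0.4438×209.6 + 0.2917×340.2 + 0.2645×184.1 = 240.9472 per 100 000.
2000–04: 0.4438×167.6 + 0.2917×371.5 + 0.2645×200.0 = 235.6403 per 100 000.
Difference = 240.9472 − 235.6403 = 5.3069.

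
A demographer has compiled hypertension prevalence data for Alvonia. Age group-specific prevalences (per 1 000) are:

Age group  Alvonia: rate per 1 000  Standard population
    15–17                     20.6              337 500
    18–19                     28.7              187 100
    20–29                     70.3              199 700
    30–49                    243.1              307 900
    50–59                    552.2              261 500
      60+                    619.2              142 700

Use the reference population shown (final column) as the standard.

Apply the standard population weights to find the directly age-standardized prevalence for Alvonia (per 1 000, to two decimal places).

Standard total = 1 436 400; weights = 0.2350, 0.1303, 0.1390, 0.2144, 0.1821, 0.0993.
Standardized rate: 0.2350×20.6 + 0.1303×28.7 + 0.1390×70.3 + 0.2144×243.1 + 0.1821×552.2 + 0.0993×619.2 = 232.5061 per 1 000.

232.51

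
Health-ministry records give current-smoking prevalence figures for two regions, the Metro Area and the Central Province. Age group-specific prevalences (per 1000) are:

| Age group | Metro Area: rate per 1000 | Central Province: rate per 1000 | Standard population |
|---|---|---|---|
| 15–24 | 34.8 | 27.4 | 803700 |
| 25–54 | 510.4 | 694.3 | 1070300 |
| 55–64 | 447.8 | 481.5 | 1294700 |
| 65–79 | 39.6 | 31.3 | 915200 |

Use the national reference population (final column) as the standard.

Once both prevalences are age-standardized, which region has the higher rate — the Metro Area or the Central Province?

Standard total = 4083900; weights = 0.1968, 0.2621, 0.3170, 0.2241.
The Metro Area: 0.1968×34.8 + 0.2621×510.4 + 0.3170×447.8 + 0.2241×39.6 = 291.4514 per 1000.
The Central Province: 0.1968×27.4 + 0.2621×694.3 + 0.3170×481.5 + 0.2241×31.3 = 347.0150 per 1000.

Central Province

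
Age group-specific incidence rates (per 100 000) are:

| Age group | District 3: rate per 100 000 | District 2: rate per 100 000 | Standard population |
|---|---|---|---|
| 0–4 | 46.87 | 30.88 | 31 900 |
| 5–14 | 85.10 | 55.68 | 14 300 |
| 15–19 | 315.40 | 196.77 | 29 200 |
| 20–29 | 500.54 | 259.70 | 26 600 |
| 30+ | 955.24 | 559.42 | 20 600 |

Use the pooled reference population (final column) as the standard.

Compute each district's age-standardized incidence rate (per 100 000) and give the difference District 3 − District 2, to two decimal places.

Standard total = 122 600; weights = 0.2602, 0.1166, 0.2382, 0.2170, 0.1680.
District 3: 0.2602×46.87 + 0.1166×85.10 + 0.2382×315.40 + 0.2170×500.54 + 0.1680×955.24 = 366.3464 per 100 000.
District 2: 0.2602×30.88 + 0.1166×55.68 + 0.2382×196.77 + 0.2170×259.70 + 0.1680×559.42 = 211.7378 per 100 000.
Difference = 366.3464 − 211.7378 = 154.6086.

154.61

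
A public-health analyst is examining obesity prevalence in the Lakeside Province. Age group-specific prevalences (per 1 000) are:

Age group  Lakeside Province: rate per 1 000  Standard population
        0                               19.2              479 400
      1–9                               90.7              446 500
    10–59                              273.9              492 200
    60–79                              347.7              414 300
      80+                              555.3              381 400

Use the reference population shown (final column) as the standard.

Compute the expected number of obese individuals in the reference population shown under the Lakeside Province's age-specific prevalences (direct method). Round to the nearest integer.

Expected obese individuals = Σ (standard pop × age-specific rate ÷ 1 000)
= 479 400×19.2/1 000 + 446 500×90.7/1 000 + 492 200×273.9/1 000 + 414 300×347.7/1 000 + 381 400×555.3/1 000
= 9204.48 + 40497.55 + 134813.58 + 144052.11 + 211791.42 = 540359.14.

540359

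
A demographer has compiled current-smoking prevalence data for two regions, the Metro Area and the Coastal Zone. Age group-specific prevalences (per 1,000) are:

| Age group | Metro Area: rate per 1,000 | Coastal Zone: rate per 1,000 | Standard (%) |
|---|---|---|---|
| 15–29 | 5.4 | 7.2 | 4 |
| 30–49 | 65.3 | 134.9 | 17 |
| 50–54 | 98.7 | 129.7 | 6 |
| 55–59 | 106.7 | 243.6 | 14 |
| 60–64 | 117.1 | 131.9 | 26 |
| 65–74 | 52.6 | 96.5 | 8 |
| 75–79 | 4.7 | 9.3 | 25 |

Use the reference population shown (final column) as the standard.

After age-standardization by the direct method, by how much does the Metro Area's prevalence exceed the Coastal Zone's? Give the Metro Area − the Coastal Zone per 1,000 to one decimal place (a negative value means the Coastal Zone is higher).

-41.4

Standard weights: 0.04, 0.17, 0.06, 0.14, 0.26, 0.08, 0.25.
The Metro Area: 0.0400×5.4 + 0.1700×65.3 + 0.0600×98.7 + 0.1400×106.7 + 0.2600×117.1 + 0.0800×52.6 + 0.2500×4.7 = 68.0060 per 1,000.
The Coastal Zone: 0.0400×7.2 + 0.1700×134.9 + 0.0600×129.7 + 0.1400×243.6 + 0.2600×131.9 + 0.0800×96.5 + 0.2500×9.3 = 109.4460 per 1,000.
Difference = 68.0060 − 109.4460 = -41.4400.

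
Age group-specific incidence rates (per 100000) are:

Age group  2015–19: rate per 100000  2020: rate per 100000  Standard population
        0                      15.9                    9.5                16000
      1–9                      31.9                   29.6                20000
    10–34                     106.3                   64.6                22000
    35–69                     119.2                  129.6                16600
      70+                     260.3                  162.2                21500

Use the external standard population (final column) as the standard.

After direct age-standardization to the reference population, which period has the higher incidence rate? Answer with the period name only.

Standard total = 96100; weights = 0.1665, 0.2081, 0.2289, 0.1727, 0.2237.
2015–19: 0.1665×15.9 + 0.2081×31.9 + 0.2289×106.3 + 0.1727×119.2 + 0.2237×260.3 = 112.4471 per 100000.
2020: 0.1665×9.5 + 0.2081×29.6 + 0.2289×64.6 + 0.1727×129.6 + 0.2237×162.2 = 81.2056 per 100000.

2015–19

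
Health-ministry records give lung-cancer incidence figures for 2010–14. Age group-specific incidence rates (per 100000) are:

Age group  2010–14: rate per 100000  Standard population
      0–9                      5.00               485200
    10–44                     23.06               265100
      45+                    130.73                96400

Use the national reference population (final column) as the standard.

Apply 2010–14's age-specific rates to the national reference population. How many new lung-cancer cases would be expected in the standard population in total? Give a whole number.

Expected new lung-cancer cases = Σ (standard pop × age-specific rate ÷ 100000)
= 485200×5.00/100000 + 265100×23.06/100000 + 96400×130.73/100000
= 24.26 + 61.13 + 126.02 = 211.42.

211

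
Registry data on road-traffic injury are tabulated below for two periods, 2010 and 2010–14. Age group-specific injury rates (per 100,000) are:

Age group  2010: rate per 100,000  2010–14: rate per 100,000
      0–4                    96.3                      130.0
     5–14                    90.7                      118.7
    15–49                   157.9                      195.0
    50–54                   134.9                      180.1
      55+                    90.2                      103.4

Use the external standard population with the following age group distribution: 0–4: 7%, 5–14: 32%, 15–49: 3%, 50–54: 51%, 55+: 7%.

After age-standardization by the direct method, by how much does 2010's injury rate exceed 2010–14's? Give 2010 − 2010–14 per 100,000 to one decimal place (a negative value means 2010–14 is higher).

Standard weights: 0.07, 0.32, 0.03, 0.51, 0.07.
2010: 0.0700×96.3 + 0.3200×90.7 + 0.0300×157.9 + 0.5100×134.9 + 0.0700×90.2 = 115.6150 per 100,000.
2010–14: 0.0700×130.0 + 0.3200×118.7 + 0.0300×195.0 + 0.5100×180.1 + 0.0700×103.4 = 152.0230 per 100,000.
Difference = 115.6150 − 152.0230 = -36.4080.

-36.4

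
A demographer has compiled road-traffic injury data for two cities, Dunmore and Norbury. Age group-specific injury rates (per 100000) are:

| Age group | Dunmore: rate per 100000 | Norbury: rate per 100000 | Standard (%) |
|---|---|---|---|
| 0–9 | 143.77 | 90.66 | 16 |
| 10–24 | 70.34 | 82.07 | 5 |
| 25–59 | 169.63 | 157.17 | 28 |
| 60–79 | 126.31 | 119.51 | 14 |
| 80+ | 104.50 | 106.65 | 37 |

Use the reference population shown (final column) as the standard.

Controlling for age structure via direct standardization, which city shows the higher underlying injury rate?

Dunmore

Standard weights: 0.16, 0.05, 0.28, 0.14, 0.37.
Dunmore: 0.1600×143.77 + 0.0500×70.34 + 0.2800×169.63 + 0.1400×126.31 + 0.3700×104.50 = 130.3650 per 100000.
Norbury: 0.1600×90.66 + 0.0500×82.07 + 0.2800×157.17 + 0.1400×119.51 + 0.3700×106.65 = 118.8086 per 100000.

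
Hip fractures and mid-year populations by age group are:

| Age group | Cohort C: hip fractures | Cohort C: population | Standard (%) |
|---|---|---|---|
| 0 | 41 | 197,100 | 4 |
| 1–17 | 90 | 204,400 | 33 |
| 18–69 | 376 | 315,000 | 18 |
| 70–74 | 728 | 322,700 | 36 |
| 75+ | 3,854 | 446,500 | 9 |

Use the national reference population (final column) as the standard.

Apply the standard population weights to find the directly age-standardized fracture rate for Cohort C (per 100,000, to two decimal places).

Age-specific rates per 100,000 for Cohort C: 20.80, 44.03, 119.37, 225.60, 863.16.
Standard weights: 0.04, 0.33, 0.18, 0.36, 0.09.
Standardized rate: 0.0400×20.80 + 0.3300×44.03 + 0.1800×119.37 + 0.3600×225.60 + 0.0900×863.16 = 195.7471 per 100,000.

195.75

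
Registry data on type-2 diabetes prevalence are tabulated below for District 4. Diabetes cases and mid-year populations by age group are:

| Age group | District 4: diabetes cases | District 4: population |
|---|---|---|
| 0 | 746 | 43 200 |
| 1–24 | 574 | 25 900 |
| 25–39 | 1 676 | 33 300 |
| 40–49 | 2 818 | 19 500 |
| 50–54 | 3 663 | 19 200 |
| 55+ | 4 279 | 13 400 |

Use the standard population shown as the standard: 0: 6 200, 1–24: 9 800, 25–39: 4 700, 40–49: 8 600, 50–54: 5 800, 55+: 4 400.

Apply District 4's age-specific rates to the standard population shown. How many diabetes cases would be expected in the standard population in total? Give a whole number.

4315

Age-specific rates per 1 000 for District 4: 17.269, 22.162, 50.330, 144.513, 190.781, 319.328.
Expected diabetes cases = Σ (standard pop × age-specific rate ÷ 1 000)
= 6 200×17.269/1 000 + 9 800×22.162/1 000 + 4 700×50.330/1 000 + 8 600×144.513/1 000 + 5 800×190.781/1 000 + 4 400×319.328/1 000
= 107.06 + 217.19 + 236.55 + 1242.81 + 1106.53 + 1405.04 = 4315.19.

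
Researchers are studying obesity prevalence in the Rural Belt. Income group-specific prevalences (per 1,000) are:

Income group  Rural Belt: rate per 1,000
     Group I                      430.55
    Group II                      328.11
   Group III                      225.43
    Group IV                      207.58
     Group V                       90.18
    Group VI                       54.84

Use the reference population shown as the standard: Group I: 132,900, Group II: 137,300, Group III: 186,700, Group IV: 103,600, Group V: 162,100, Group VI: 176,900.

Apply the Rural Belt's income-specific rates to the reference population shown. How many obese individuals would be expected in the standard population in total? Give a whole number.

Expected obese individuals = Σ (standard pop × income-specific rate ÷ 1,000)
= 132,900×430.55/1,000 + 137,300×328.11/1,000 + 186,700×225.43/1,000 + 103,600×207.58/1,000 + 162,100×90.18/1,000 + 176,900×54.84/1,000
= 57220.10 + 45049.50 + 42087.78 + 21505.29 + 14618.18 + 9701.20 = 190182.04.

190182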